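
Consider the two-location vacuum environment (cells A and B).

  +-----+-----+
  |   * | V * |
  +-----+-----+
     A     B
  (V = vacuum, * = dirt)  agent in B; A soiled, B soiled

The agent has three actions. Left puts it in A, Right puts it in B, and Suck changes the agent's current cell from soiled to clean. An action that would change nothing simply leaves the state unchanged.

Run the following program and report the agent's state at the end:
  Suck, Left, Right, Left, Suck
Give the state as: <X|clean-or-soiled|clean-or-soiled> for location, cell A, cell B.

1. Suck → <B|soiled|clean>
2. Left → <A|soiled|clean>
3. Right → <B|soiled|clean>
4. Left → <A|soiled|clean>
5. Suck → <A|clean|clean>

<A|clean|clean>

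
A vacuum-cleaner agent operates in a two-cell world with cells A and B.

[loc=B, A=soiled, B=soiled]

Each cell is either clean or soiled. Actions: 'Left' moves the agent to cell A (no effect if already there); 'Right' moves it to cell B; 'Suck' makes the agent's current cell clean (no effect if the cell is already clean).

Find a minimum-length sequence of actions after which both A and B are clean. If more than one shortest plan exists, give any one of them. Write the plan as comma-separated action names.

Suck, Left, Suck

step 1/3 (Suck): loc=B A=soiled B=clean
step 2/3 (Left): loc=A A=soiled B=clean
step 3/3 (Suck): loc=A A=clean B=clean
min 3: Suck B + move + Suck A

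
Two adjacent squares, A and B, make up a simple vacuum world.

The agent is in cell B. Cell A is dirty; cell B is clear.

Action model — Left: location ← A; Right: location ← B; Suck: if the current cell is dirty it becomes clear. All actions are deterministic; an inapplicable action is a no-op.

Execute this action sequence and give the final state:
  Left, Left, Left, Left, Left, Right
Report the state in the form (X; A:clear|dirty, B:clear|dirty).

(B; A:dirty, B:clear)

[1] after Left: (A; A:dirty, B:clear)
[2] after Left: (A; A:dirty, B:clear)
[3] after Left: (A; A:dirty, B:clear)
[4] after Left: (A; A:dirty, B:clear)
[5] after Left: (A; A:dirty, B:clear)
[6] after Right: (B; A:dirty, B:clear)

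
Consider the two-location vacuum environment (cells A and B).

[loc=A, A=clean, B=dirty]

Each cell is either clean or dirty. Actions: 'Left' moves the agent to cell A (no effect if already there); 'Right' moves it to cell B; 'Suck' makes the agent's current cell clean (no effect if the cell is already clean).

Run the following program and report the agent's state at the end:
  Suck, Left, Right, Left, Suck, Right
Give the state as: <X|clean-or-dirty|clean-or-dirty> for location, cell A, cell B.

1. Suck → <A|clean|dirty>
2. Left → <A|clean|dirty>
3. Right → <B|clean|dirty>
4. Left → <A|clean|dirty>
5. Suck → <A|clean|dirty>
6. Right → <B|clean|dirty>

<B|clean|dirty>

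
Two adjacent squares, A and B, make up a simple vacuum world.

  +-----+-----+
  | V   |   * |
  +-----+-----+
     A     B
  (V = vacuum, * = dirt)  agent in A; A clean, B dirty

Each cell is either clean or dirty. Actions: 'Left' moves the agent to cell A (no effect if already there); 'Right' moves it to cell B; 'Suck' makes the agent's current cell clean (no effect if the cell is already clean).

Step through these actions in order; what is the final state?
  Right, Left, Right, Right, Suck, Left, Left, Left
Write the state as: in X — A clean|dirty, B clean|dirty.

[1] after Right: in B — A clean, B dirty
[2] after Left: in A — A clean, B dirty
[3] after Right: in B — A clean, B dirty
[4] after Right: in B — A clean, B dirty
[5] after Suck: in B — A clean, B clean
[6] after Left: in A — A clean, B clean
[7] after Left: in A — A clean, B clean
[8] after Left: in A — A clean, B clean

in A — A clean, B clean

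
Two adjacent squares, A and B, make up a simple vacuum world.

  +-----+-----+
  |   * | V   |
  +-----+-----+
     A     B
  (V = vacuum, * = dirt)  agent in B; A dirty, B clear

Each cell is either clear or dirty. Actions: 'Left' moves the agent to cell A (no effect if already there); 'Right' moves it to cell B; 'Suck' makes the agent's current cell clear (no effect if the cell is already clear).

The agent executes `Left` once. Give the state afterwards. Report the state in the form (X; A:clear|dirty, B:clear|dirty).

(A; A:dirty, B:clear)

start: (B; A:dirty, B:clear)
1) do Left; now (A; A:dirty, B:clear)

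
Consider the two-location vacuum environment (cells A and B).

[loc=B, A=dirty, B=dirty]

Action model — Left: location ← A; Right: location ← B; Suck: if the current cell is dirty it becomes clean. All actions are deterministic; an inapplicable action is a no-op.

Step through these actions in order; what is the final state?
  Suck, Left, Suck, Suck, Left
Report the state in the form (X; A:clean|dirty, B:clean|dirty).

step 1/5 (Suck): (B; A:dirty, B:clean)
step 2/5 (Left): (A; A:dirty, B:clean)
step 3/5 (Suck): (A; A:clean, B:clean)
step 4/5 (Suck): (A; A:clean, B:clean)
step 5/5 (Left): (A; A:clean, B:clean)

(A; A:clean, B:clean)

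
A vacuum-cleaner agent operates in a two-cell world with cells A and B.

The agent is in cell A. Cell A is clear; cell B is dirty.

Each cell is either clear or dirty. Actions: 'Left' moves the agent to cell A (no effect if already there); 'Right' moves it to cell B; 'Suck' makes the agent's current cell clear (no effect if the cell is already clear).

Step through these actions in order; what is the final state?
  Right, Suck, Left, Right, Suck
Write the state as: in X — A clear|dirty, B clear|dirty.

1. Right → in B — A clear, B dirty
2. Suck → in B — A clear, B clear
3. Left → in A — A clear, B clear
4. Right → in B — A clear, B clear
5. Suck → in B — A clear, B clear

in B — A clear, B clear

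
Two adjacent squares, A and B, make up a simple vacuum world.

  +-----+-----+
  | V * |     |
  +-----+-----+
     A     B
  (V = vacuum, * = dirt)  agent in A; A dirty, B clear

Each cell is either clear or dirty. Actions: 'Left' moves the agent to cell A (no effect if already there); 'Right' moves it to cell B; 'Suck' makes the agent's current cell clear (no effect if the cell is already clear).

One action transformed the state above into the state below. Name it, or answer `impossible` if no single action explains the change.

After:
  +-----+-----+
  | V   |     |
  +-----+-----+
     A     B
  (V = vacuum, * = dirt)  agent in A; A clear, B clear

Suck

try  Left: <A|dirty|clear>
try Right: <B|dirty|clear>
try  Suck: <A|clear|clear>  ← match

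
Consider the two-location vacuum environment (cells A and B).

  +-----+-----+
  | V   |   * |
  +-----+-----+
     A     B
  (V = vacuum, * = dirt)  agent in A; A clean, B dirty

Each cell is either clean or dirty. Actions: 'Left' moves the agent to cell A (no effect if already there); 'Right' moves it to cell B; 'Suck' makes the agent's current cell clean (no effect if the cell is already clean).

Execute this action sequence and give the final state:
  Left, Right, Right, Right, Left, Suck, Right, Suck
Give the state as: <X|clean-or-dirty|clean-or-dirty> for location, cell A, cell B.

step 1/8 (Left): <A|clean|dirty>
step 2/8 (Right): <B|clean|dirty>
step 3/8 (Right): <B|clean|dirty>
step 4/8 (Right): <B|clean|dirty>
step 5/8 (Left): <A|clean|dirty>
step 6/8 (Suck): <A|clean|dirty>
step 7/8 (Right): <B|clean|dirty>
step 8/8 (Suck): <B|clean|clean>

<B|clean|clean>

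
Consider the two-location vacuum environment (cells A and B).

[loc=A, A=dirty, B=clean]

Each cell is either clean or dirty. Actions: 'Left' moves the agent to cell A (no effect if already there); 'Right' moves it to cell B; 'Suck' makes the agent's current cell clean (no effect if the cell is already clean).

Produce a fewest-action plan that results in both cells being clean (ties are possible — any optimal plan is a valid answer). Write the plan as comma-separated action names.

step 1/1 (Suck): <A|clean|clean>
min 1: A is dirty, one Suck

Suck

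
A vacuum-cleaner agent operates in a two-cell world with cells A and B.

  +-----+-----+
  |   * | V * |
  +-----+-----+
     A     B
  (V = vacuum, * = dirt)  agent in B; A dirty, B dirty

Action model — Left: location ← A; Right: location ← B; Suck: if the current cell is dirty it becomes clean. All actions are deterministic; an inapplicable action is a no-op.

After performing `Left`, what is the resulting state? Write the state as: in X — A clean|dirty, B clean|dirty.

start: in B — A dirty, B dirty
step 1/1 (Left): in A — A dirty, B dirty

in A — A dirty, B dirty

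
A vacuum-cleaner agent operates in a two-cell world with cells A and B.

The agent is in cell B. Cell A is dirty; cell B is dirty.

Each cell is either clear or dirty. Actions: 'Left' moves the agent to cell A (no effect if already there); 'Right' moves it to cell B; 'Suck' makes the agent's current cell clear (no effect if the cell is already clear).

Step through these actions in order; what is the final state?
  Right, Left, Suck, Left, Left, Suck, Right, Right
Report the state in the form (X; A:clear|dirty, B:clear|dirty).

(B; A:clear, B:dirty)

Right (#1): (B; A:dirty, B:dirty)
Left (#2): (A; A:dirty, B:dirty)
Suck (#3): (A; A:clear, B:dirty)
Left (#4): (A; A:clear, B:dirty)
Left (#5): (A; A:clear, B:dirty)
Suck (#6): (A; A:clear, B:dirty)
Right (#7): (B; A:clear, B:dirty)
Right (#8): (B; A:clear, B:dirty)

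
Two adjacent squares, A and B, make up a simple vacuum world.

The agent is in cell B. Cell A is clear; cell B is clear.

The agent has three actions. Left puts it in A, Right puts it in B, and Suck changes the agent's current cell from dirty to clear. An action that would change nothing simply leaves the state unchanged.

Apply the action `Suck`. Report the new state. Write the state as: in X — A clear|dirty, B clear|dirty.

in B — A clear, B clear

start: in B — A clear, B clear
1. Suck → in B — A clear, B clear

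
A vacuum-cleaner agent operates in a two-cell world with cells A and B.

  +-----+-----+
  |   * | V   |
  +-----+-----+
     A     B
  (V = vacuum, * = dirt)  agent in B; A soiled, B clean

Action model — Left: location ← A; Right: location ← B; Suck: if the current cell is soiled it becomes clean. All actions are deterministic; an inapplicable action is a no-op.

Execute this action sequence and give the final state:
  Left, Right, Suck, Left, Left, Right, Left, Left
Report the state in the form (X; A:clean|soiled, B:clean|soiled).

(A; A:soiled, B:clean)

step 1/8 (Left): (A; A:soiled, B:clean)
step 2/8 (Right): (B; A:soiled, B:clean)
step 3/8 (Suck): (B; A:soiled, B:clean)
step 4/8 (Left): (A; A:soiled, B:clean)
step 5/8 (Left): (A; A:soiled, B:clean)
step 6/8 (Right): (B; A:soiled, B:clean)
step 7/8 (Left): (A; A:soiled, B:clean)
step 8/8 (Left): (A; A:soiled, B:clean)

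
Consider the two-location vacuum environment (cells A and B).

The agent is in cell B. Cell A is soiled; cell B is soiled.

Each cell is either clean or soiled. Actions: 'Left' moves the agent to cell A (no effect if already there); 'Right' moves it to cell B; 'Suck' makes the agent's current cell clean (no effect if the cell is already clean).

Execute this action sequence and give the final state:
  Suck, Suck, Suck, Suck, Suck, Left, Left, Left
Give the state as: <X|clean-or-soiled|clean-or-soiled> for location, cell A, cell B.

t=1 Suck ⇒ <B|soiled|clean>
t=2 Suck ⇒ <B|soiled|clean>
t=3 Suck ⇒ <B|soiled|clean>
t=4 Suck ⇒ <B|soiled|clean>
t=5 Suck ⇒ <B|soiled|clean>
t=6 Left ⇒ <A|soiled|clean>
t=7 Left ⇒ <A|soiled|clean>
t=8 Left ⇒ <A|soiled|clean>

<A|soiled|clean>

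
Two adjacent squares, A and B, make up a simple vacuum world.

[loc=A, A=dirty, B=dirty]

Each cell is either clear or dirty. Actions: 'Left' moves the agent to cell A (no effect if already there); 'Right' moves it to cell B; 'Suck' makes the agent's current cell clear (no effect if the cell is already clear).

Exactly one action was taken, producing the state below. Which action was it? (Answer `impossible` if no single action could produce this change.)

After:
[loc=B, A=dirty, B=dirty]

Right

try  Left: <A|dirty|dirty>
try Right: <B|dirty|dirty>  ← match
try  Suck: <A|clear|dirty>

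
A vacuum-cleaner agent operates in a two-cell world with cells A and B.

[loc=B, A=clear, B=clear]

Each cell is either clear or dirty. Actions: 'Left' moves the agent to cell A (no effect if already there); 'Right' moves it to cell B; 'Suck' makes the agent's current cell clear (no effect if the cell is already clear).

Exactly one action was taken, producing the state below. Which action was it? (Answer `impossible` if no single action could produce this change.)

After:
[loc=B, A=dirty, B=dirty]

impossible

try  Left: in A — A clear, B clear
try Right: in B — A clear, B clear
try  Suck: in B — A clear, B clear
no single action produces the after-state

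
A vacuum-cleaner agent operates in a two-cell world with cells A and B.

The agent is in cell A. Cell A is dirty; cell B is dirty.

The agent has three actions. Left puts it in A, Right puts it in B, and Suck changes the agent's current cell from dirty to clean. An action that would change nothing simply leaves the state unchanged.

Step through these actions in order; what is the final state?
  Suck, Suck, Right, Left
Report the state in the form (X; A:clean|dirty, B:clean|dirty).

Suck (#1): (A; A:clean, B:dirty)
Suck (#2): (A; A:clean, B:dirty)
Right (#3): (B; A:clean, B:dirty)
Left (#4): (A; A:clean, B:dirty)

(A; A:clean, B:dirty)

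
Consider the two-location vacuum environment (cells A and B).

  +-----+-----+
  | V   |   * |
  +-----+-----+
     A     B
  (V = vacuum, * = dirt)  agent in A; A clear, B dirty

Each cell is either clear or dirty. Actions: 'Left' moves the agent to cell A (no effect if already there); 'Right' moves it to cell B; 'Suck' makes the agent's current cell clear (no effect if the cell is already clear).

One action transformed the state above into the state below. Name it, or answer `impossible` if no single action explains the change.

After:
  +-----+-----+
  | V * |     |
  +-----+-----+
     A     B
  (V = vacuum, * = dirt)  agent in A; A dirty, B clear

try  Left: (A; A:clear, B:dirty)
try Right: (B; A:clear, B:dirty)
try  Suck: (A; A:clear, B:dirty)
no single action produces the after-state

impossible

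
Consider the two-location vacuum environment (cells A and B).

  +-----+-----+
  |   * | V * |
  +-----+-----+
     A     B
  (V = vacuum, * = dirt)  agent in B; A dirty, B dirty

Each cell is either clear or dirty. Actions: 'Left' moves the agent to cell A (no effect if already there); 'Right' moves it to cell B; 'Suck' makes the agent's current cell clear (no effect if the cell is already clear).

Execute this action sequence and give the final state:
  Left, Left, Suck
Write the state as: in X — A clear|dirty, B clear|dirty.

in A — A clear, B dirty

1) do Left; now in A — A dirty, B dirty
2) do Left; now in A — A dirty, B dirty
3) do Suck; now in A — A clear, B dirty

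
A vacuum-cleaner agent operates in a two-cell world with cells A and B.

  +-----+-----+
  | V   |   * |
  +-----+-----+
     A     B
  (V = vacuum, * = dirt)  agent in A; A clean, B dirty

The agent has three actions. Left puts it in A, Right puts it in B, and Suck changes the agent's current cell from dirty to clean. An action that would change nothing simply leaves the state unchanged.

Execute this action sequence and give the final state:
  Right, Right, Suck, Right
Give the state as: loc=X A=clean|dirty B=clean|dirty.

loc=B A=clean B=clean

step 1/4 (Right): loc=B A=clean B=dirty
step 2/4 (Right): loc=B A=clean B=dirty
step 3/4 (Suck): loc=B A=clean B=clean
step 4/4 (Right): loc=B A=clean B=clean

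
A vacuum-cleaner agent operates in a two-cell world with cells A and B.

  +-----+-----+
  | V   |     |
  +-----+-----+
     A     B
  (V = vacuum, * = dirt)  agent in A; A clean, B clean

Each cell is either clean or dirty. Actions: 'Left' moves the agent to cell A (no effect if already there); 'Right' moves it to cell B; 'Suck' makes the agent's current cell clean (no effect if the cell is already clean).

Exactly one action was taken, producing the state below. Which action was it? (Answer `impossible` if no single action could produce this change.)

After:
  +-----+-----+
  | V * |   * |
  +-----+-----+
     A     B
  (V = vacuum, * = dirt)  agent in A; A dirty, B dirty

impossible

try  Left: <A|clean|clean>
try Right: <B|clean|clean>
try  Suck: <A|clean|clean>
no single action produces the after-state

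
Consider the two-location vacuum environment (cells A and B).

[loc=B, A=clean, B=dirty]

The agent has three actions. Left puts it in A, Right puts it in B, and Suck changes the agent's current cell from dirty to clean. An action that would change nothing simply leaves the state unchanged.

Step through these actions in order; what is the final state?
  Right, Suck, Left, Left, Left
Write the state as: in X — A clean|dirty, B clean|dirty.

step 1/5 (Right): in B — A clean, B dirty
step 2/5 (Suck): in B — A clean, B clean
step 3/5 (Left): in A — A clean, B clean
step 4/5 (Left): in A — A clean, B clean
step 5/5 (Left): in A — A clean, B clean

in A — A clean, B clean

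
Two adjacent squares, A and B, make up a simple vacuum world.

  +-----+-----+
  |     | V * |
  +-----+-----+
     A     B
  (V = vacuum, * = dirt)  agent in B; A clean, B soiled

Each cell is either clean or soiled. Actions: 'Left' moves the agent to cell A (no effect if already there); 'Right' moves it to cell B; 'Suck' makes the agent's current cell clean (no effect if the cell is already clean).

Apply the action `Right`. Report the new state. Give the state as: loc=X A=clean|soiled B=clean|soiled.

start: loc=B A=clean B=soiled
step 1/1 (Right): loc=B A=clean B=soiled

loc=B A=clean B=soiled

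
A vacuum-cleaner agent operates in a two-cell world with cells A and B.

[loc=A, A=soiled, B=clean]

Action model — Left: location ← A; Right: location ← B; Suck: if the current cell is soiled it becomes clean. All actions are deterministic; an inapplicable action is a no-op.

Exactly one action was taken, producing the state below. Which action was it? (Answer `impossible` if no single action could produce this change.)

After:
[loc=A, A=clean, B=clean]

try  Left: (A; A:soiled, B:clean)
try Right: (B; A:soiled, B:clean)
try  Suck: (A; A:clean, B:clean)  ← match

Suck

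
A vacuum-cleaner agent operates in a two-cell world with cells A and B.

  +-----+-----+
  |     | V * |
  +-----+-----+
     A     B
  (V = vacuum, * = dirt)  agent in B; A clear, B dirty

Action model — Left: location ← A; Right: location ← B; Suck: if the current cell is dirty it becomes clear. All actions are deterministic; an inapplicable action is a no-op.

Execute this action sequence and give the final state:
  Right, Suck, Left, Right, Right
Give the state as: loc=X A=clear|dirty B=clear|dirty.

loc=B A=clear B=clear

1. Right → loc=B A=clear B=dirty
2. Suck → loc=B A=clear B=clear
3. Left → loc=A A=clear B=clear
4. Right → loc=B A=clear B=clear
5. Right → loc=B A=clear B=clear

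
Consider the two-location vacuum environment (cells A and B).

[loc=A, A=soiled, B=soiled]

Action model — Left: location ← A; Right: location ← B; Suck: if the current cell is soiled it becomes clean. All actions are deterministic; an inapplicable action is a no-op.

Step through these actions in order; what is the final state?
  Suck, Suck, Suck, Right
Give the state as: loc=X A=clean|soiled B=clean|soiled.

1. Suck → loc=A A=clean B=soiled
2. Suck → loc=A A=clean B=soiled
3. Suck → loc=A A=clean B=soiled
4. Right → loc=B A=clean B=soiled

loc=B A=clean B=soiled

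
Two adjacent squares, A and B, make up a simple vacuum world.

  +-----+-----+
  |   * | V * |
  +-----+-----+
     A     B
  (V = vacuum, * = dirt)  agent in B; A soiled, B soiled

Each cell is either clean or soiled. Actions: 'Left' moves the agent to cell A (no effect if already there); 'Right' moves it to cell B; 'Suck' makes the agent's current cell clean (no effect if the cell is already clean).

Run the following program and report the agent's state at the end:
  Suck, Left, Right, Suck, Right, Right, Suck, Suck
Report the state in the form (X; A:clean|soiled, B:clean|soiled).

1. Suck → (B; A:soiled, B:clean)
2. Left → (A; A:soiled, B:clean)
3. Right → (B; A:soiled, B:clean)
4. Suck → (B; A:soiled, B:clean)
5. Right → (B; A:soiled, B:clean)
6. Right → (B; A:soiled, B:clean)
7. Suck → (B; A:soiled, B:clean)
8. Suck → (B; A:soiled, B:clean)

(B; A:soiled, B:clean)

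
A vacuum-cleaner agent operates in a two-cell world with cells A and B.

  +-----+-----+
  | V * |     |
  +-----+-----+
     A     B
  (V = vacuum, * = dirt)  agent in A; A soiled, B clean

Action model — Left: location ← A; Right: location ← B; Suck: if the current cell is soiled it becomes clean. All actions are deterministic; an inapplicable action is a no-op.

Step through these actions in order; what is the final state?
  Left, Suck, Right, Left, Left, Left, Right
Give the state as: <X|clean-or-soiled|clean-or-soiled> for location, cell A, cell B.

<B|clean|clean>

[1] after Left: <A|soiled|clean>
[2] after Suck: <A|clean|clean>
[3] after Right: <B|clean|clean>
[4] after Left: <A|clean|clean>
[5] after Left: <A|clean|clean>
[6] after Left: <A|clean|clean>
[7] after Right: <B|clean|clean>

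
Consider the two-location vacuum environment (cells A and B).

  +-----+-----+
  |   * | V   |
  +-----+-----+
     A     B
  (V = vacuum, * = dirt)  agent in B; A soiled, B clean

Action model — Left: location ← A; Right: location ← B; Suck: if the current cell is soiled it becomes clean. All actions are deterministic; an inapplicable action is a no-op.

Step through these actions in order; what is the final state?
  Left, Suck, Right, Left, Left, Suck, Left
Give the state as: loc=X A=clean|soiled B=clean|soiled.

1. Left → loc=A A=soiled B=clean
2. Suck → loc=A A=clean B=clean
3. Right → loc=B A=clean B=clean
4. Left → loc=A A=clean B=clean
5. Left → loc=A A=clean B=clean
6. Suck → loc=A A=clean B=clean
7. Left → loc=A A=clean B=clean

loc=A A=clean B=clean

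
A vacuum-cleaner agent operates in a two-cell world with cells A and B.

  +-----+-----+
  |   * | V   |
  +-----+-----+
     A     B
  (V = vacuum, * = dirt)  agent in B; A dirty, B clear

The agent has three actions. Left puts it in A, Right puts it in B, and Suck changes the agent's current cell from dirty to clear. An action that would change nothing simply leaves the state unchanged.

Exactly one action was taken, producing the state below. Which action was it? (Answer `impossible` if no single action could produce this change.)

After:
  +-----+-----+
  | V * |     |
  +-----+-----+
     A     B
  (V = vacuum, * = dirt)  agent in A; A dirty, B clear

try  Left: in A — A dirty, B clear  ← match
try Right: in B — A dirty, B clear
try  Suck: in B — A dirty, B clear

Left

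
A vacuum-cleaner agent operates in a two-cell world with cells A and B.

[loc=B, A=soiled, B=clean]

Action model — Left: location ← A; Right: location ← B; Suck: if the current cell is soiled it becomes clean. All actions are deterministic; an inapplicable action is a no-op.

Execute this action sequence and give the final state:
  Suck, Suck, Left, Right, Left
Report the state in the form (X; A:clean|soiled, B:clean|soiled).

(A; A:soiled, B:clean)

step 1/5 (Suck): (B; A:soiled, B:clean)
step 2/5 (Suck): (B; A:soiled, B:clean)
step 3/5 (Left): (A; A:soiled, B:clean)
step 4/5 (Right): (B; A:soiled, B:clean)
step 5/5 (Left): (A; A:soiled, B:clean)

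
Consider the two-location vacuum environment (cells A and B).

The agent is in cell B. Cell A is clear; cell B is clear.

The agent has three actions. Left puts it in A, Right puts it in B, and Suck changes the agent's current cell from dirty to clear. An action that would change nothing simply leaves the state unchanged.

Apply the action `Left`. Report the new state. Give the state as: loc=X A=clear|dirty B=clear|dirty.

loc=A A=clear B=clear

start: loc=B A=clear B=clear
1) do Left; now loc=A A=clear B=clear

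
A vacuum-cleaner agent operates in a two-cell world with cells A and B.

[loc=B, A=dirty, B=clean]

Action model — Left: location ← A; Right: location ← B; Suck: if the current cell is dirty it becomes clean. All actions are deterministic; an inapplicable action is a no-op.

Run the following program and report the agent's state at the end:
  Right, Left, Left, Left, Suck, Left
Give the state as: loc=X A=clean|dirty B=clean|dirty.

loc=A A=clean B=clean

1) do Right; now loc=B A=dirty B=clean
2) do Left; now loc=A A=dirty B=clean
3) do Left; now loc=A A=dirty B=clean
4) do Left; now loc=A A=dirty B=clean
5) do Suck; now loc=A A=clean B=clean
6) do Left; now loc=A A=clean B=clean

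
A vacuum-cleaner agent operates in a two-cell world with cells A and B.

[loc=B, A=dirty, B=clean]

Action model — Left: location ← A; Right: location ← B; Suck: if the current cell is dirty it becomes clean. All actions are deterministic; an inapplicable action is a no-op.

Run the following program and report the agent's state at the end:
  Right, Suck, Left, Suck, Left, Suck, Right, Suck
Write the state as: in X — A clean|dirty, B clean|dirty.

in B — A clean, B clean

1. Right → in B — A dirty, B clean
2. Suck → in B — A dirty, B clean
3. Left → in A — A dirty, B clean
4. Suck → in A — A clean, B clean
5. Left → in A — A clean, B clean
6. Suck → in A — A clean, B clean
7. Right → in B — A clean, B clean
8. Suck → in B — A clean, B clean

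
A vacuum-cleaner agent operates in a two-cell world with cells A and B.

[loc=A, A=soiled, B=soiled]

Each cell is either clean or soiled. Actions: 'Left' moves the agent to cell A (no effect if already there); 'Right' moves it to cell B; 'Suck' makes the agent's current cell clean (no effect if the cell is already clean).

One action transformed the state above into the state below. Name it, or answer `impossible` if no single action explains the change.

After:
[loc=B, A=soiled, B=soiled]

Right

try  Left: <A|soiled|soiled>
try Right: <B|soiled|soiled>  ← match
try  Suck: <A|clean|soiled>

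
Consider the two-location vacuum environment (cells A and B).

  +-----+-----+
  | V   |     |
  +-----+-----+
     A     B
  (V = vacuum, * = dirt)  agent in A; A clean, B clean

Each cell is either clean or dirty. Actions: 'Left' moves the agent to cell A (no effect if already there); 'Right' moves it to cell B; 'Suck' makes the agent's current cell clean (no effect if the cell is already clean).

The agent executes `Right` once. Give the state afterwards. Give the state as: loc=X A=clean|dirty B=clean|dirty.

start: loc=A A=clean B=clean
[1] after Right: loc=B A=clean B=clean

loc=B A=clean B=clean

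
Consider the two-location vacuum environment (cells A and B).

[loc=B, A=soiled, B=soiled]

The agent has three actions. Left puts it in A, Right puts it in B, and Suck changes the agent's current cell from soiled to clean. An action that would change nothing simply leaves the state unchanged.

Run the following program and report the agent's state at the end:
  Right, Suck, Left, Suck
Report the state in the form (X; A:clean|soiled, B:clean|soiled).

t=1 Right ⇒ (B; A:soiled, B:soiled)
t=2 Suck ⇒ (B; A:soiled, B:clean)
t=3 Left ⇒ (A; A:soiled, B:clean)
t=4 Suck ⇒ (A; A:clean, B:clean)

(A; A:clean, B:clean)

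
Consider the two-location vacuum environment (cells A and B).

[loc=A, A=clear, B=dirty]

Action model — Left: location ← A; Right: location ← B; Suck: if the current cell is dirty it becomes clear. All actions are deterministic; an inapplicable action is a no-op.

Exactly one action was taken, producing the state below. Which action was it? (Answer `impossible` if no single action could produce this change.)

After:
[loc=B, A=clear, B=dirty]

Right

try  Left: (A; A:clear, B:dirty)
try Right: (B; A:clear, B:dirty)  ← match
try  Suck: (A; A:clear, B:dirty)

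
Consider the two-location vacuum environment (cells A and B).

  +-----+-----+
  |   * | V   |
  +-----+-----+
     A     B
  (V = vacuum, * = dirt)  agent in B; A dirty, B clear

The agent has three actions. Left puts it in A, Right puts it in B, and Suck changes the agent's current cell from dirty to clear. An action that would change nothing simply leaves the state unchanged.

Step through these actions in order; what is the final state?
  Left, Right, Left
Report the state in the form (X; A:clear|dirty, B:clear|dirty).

1. Left → (A; A:dirty, B:clear)
2. Right → (B; A:dirty, B:clear)
3. Left → (A; A:dirty, B:clear)

(A; A:dirty, B:clear)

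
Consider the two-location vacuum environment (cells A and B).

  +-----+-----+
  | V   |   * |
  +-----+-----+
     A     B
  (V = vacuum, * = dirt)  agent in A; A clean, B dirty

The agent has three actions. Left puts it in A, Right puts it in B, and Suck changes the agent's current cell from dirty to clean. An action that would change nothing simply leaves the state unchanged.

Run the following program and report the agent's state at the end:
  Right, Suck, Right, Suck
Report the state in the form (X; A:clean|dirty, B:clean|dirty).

(B; A:clean, B:clean)

1) do Right; now (B; A:clean, B:dirty)
2) do Suck; now (B; A:clean, B:clean)
3) do Right; now (B; A:clean, B:clean)
4) do Suck; now (B; A:clean, B:clean)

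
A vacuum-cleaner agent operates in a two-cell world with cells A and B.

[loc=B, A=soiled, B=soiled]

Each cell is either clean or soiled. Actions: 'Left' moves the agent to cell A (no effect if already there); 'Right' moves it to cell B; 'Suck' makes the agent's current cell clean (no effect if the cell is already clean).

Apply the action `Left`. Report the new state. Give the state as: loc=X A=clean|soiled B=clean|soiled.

loc=A A=soiled B=soiled

start: loc=B A=soiled B=soiled
1. Left → loc=A A=soiled B=soiled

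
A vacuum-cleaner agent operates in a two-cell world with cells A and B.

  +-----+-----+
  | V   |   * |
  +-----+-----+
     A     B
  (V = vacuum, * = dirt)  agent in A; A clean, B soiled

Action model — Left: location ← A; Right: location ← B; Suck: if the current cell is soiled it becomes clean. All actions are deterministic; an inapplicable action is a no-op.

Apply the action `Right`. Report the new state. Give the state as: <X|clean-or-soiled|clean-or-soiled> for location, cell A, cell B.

start: <A|clean|soiled>
t=1 Right ⇒ <B|clean|soiled>

<B|clean|soiled>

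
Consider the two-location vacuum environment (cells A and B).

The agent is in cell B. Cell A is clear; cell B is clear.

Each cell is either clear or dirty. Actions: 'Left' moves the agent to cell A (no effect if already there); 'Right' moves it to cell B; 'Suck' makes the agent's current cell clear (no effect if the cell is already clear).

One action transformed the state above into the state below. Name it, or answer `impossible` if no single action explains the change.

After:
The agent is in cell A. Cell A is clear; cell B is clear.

Left

try  Left: in A — A clear, B clear  ← match
try Right: in B — A clear, B clear
try  Suck: in B — A clear, B clear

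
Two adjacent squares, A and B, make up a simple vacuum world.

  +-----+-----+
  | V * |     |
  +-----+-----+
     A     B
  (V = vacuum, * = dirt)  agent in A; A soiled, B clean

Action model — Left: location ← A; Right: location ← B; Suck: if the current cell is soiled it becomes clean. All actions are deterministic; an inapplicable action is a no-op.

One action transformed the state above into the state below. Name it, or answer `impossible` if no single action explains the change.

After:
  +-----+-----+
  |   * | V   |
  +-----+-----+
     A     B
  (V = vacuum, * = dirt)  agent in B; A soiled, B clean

Right

try  Left: loc=A A=soiled B=clean
try Right: loc=B A=soiled B=clean  ← match
try  Suck: loc=A A=clean B=clean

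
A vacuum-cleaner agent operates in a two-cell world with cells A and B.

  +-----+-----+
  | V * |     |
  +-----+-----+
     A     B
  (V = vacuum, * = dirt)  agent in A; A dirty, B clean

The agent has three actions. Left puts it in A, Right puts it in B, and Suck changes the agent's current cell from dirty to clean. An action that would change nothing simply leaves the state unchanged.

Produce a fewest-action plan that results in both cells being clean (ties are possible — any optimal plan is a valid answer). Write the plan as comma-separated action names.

1. Suck → loc=A A=clean B=clean
min 1: A is dirty, one Suck

Suck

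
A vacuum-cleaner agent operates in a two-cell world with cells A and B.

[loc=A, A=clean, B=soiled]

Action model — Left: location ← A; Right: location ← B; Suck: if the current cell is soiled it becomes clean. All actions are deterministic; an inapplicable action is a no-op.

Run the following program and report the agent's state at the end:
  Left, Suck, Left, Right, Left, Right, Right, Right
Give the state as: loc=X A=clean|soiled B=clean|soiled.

step 1/8 (Left): loc=A A=clean B=soiled
step 2/8 (Suck): loc=A A=clean B=soiled
step 3/8 (Left): loc=A A=clean B=soiled
step 4/8 (Right): loc=B A=clean B=soiled
step 5/8 (Left): loc=A A=clean B=soiled
step 6/8 (Right): loc=B A=clean B=soiled
step 7/8 (Right): loc=B A=clean B=soiled
step 8/8 (Right): loc=B A=clean B=soiled

loc=B A=clean B=soiled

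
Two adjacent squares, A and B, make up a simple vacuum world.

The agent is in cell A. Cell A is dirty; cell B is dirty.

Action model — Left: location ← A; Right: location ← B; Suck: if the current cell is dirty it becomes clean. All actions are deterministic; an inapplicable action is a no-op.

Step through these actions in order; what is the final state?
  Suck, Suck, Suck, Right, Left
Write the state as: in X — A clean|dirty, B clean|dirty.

in A — A clean, B dirty

1. Suck → in A — A clean, B dirty
2. Suck → in A — A clean, B dirty
3. Suck → in A — A clean, B dirty
4. Right → in B — A clean, B dirty
5. Left → in A — A clean, B dirty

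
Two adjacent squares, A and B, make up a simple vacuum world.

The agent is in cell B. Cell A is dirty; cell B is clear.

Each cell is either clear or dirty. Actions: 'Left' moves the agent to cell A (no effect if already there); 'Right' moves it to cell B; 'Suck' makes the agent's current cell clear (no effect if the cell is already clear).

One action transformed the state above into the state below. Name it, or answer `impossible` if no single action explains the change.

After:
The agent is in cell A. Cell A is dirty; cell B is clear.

Left

try  Left: <A|dirty|clear>  ← match
try Right: <B|dirty|clear>
try  Suck: <B|dirty|clear>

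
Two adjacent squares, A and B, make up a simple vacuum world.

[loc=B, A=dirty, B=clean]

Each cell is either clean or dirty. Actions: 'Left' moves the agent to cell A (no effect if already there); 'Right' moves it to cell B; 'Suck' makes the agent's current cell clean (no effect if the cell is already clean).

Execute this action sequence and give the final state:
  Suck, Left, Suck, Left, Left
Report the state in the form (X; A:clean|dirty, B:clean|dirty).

[1] after Suck: (B; A:dirty, B:clean)
[2] after Left: (A; A:dirty, B:clean)
[3] after Suck: (A; A:clean, B:clean)
[4] after Left: (A; A:clean, B:clean)
[5] after Left: (A; A:clean, B:clean)

(A; A:clean, B:clean)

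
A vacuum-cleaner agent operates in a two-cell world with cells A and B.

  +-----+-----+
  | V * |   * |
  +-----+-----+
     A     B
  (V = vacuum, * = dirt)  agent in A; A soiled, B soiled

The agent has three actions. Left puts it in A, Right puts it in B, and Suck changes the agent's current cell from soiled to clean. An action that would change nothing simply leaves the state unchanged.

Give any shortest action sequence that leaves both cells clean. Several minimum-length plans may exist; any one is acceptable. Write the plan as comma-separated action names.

t=1 Suck ⇒ in A — A clean, B soiled
t=2 Right ⇒ in B — A clean, B soiled
t=3 Suck ⇒ in B — A clean, B clean
min 3: Suck A + move + Suck B

Suck, Right, Suck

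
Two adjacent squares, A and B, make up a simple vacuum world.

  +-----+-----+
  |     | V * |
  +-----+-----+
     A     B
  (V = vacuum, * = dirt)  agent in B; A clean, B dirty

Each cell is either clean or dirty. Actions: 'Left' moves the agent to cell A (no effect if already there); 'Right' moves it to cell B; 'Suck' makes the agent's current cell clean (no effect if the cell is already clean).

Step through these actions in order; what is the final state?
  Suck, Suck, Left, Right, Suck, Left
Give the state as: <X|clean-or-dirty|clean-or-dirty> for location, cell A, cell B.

t=1 Suck ⇒ <B|clean|clean>
t=2 Suck ⇒ <B|clean|clean>
t=3 Left ⇒ <A|clean|clean>
t=4 Right ⇒ <B|clean|clean>
t=5 Suck ⇒ <B|clean|clean>
t=6 Left ⇒ <A|clean|clean>

<A|clean|clean>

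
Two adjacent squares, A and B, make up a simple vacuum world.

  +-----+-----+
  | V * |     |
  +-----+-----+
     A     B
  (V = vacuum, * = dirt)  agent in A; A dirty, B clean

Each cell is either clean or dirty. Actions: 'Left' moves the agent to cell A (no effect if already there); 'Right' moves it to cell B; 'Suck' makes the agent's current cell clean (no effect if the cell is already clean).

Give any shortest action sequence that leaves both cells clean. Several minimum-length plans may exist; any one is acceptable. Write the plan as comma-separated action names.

t=1 Suck ⇒ loc=A A=clean B=clean
min 1: A is dirty, one Suck

Suck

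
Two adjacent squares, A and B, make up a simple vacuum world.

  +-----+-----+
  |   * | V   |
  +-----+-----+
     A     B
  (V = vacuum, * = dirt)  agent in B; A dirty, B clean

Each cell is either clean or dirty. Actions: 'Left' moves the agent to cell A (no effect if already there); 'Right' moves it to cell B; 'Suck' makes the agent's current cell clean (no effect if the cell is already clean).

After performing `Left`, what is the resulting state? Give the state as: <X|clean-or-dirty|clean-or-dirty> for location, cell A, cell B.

start: <B|dirty|clean>
1. Left → <A|dirty|clean>

<A|dirty|clean>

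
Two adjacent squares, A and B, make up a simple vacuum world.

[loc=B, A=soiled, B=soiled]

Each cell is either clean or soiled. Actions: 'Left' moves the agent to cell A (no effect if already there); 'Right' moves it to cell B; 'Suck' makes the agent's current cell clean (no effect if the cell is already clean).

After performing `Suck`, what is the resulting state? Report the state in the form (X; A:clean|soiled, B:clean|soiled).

start: (B; A:soiled, B:soiled)
t=1 Suck ⇒ (B; A:soiled, B:clean)

(B; A:soiled, B:clean)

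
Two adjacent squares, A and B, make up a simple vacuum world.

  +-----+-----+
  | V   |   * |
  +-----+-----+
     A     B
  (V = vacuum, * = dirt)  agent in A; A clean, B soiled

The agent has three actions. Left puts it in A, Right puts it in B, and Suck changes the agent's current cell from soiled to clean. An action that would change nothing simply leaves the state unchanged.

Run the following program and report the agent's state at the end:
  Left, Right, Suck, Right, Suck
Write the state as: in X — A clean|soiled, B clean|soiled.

[1] after Left: in A — A clean, B soiled
[2] after Right: in B — A clean, B soiled
[3] after Suck: in B — A clean, B clean
[4] after Right: in B — A clean, B clean
[5] after Suck: in B — A clean, B clean

in B — A clean, B clean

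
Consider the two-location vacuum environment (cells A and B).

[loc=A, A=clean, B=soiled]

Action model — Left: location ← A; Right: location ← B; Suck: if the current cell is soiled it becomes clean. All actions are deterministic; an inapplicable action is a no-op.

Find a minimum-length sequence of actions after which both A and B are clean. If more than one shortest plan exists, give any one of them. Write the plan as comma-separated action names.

Right, Suck

[1] after Right: in B — A clean, B soiled
[2] after Suck: in B — A clean, B clean
min 2: go B then Suck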